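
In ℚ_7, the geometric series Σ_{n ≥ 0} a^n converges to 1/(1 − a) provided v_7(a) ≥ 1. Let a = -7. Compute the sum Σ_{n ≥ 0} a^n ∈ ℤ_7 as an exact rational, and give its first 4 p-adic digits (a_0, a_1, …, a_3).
Σ a^n = 1/(1 − a) = 1/8;  first 4 digits = (1, 6, 0, 6)

v_7(a) = 1 ≥ 1, so the series converges in ℤ_7 to 1/(1 − a) = 1/(1 − (-7)) = 1/8. Expand this rational in ℤ_7: compute digits iteratively via d_i = x_i mod 7, x_{i+1} = (x_i − d_i)/7. The first 4 digits are (1, 6, 0, 6).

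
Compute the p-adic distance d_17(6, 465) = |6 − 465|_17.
d_17(6, 465) = 1/17

Step 1 — x − y = 6 − 465 = -459. Step 2 — v_17(-459) = 1 (factor: -459 = −(17^1 · 27); the sign does not affect v_p). Step 3 — |x − y|_17 = 17^{-1} = 1/17.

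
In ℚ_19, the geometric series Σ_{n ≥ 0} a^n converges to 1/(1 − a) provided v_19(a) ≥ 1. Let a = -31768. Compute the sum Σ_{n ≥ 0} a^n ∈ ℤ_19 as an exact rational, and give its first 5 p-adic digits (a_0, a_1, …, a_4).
Σ a^n = 1/(1 − a) = 1/31769;  first 5 digits = (1, 0, 7, 14, 10)

v_19(a) = 2 ≥ 1, so the series converges in ℤ_19 to 1/(1 − a) = 1/(1 − (-31768)) = 1/31769. Expand this rational in ℤ_19: compute digits iteratively via d_i = x_i mod 19, x_{i+1} = (x_i − d_i)/19. The first 5 digits are (1, 0, 7, 14, 10).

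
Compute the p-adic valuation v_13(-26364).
v_13(-26364) = 3

v_13(n) is the largest exponent k such that 13^k divides n. Factor out: -26364 = -13^3 · 12. (Sign doesn't affect v_p.) So v_13(-26364) = 3.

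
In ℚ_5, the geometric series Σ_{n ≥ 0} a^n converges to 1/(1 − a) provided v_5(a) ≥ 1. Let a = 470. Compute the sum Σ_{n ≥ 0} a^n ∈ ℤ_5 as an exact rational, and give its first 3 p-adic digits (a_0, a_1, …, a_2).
Σ a^n = 1/(1 − a) = -1/469;  first 3 digits = (1, 4, 4)

v_5(a) = 1 ≥ 1, so the series converges in ℤ_5 to 1/(1 − a) = 1/(1 − 470) = -1/469. Expand this rational in ℤ_5: compute digits iteratively via d_i = x_i mod 5, x_{i+1} = (x_i − d_i)/5. The first 3 digits are (1, 4, 4).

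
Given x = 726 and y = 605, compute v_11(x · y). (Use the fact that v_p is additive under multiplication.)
v_11(439230) = 4

v_p(x) = 2 (factor: 726 = 11^2 · 6); v_p(y) = 2 (factor: 605 = 11^2 · 5). Additivity: v_p(xy) = v_p(x) + v_p(y) = 2 + 2 = 4. (Direct check: xy = 439230 = 11^4 · (30).)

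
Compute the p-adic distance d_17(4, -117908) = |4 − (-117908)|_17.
d_17(4, -117908) = 1/4913

Step 1 — x − y = 4 − (-117908) = 117912. Step 2 — v_17(117912) = 3 (factor: 117912 = (17^3 · 24); the sign does not affect v_p). Step 3 — |x − y|_17 = 17^{-3} = 1/4913.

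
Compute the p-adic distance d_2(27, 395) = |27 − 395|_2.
d_2(27, 395) = 1/16

Step 1 — x − y = 27 − 395 = -368. Step 2 — v_2(-368) = 4 (factor: -368 = −(2^4 · 23); the sign does not affect v_p). Step 3 — |x − y|_2 = 2^{-4} = 1/16.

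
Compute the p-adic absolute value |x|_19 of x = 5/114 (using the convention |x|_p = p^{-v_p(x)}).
|5/114|_19 = 19

Step 1 — compute v_19(x) by factoring powers of 19 out of the numerator and denominator: v_19(5/114) = -1. Step 2 — apply |x|_p = p^{-v_p(x)} = 19^{1} = 19.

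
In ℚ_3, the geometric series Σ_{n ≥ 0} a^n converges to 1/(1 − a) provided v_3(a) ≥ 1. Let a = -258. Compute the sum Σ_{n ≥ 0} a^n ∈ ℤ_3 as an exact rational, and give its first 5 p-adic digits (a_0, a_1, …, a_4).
Σ a^n = 1/(1 − a) = 1/259;  first 5 digits = (1, 1, 2, 2, 0)

v_3(a) = 1 ≥ 1, so the series converges in ℤ_3 to 1/(1 − a) = 1/(1 − (-258)) = 1/259. Expand this rational in ℤ_3: compute digits iteratively via d_i = x_i mod 3, x_{i+1} = (x_i − d_i)/3. The first 5 digits are (1, 1, 2, 2, 0).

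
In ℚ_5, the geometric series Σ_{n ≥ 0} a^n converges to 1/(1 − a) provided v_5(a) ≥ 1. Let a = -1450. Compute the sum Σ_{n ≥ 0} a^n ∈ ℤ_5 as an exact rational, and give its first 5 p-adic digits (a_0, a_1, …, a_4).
Σ a^n = 1/(1 − a) = 1/1451;  first 5 digits = (1, 0, 2, 3, 1)

v_5(a) = 2 ≥ 1, so the series converges in ℤ_5 to 1/(1 − a) = 1/(1 − (-1450)) = 1/1451. Expand this rational in ℤ_5: compute digits iteratively via d_i = x_i mod 5, x_{i+1} = (x_i − d_i)/5. The first 5 digits are (1, 0, 2, 3, 1).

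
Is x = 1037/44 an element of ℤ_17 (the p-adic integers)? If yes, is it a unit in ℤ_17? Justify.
x ∈ ℤ_17 but not a unit; v_17(x) = 1 > 0

ℤ_17 = {x ∈ ℚ_17 : v_17(x) ≥ 0} and ℤ_17^× = {x ∈ ℤ_17 : v_17(x) = 0}. Here v_17(1037/44) = v_17(num) − v_17(den) = 1; compare against these criteria.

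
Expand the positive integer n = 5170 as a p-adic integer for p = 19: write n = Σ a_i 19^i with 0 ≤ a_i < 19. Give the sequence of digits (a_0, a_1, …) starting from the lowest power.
(a_0, a_1, …) = (2, 6, 14)

Repeated division by 19 gives the digits low-to-high: 5170 = 2 + 6·19^1 + 14·19^2. Digit sequence: (2, 6, 14).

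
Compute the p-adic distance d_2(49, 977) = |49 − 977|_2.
d_2(49, 977) = 1/32

Step 1 — x − y = 49 − 977 = -928. Step 2 — v_2(-928) = 5 (factor: -928 = −(2^5 · 29); the sign does not affect v_p). Step 3 — |x − y|_2 = 2^{-5} = 1/32.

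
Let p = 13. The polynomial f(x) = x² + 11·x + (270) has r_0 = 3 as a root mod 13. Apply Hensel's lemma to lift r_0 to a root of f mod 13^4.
r_3 = 28317 (mod 28561)

Hensel: r_{i+1} = r_i − f(r_i)·(f′(r_i))^{-1} mod 13^{i+2}, f′(x) = 2x + 11. Iterate:
  r_0 = 3 (mod 13)
  r_1 = 94 (mod 169)
  r_2 = 1953 (mod 2197)
  r_3 = 28317 (mod 28561)
Final: r = 28317 satisfies f(r) ≡ 0 mod 13^4.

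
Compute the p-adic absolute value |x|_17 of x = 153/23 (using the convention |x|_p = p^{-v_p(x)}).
|153/23|_17 = 1/17

Step 1 — compute v_17(x) by factoring powers of 17 out of the numerator and denominator: v_17(153/23) = 1. Step 2 — apply |x|_p = p^{-v_p(x)} = 17^{-1} = 1/17.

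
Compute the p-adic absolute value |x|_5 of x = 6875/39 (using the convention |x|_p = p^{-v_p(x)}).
|6875/39|_5 = 1/625

Step 1 — compute v_5(x) by factoring powers of 5 out of the numerator and denominator: v_5(6875/39) = 4. Step 2 — apply |x|_p = p^{-v_p(x)} = 5^{-4} = 1/625.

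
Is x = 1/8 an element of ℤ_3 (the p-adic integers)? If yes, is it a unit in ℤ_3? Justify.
x ∈ ℤ_3^× (unit); v_3(x) = 0

ℤ_3 = {x ∈ ℚ_3 : v_3(x) ≥ 0} and ℤ_3^× = {x ∈ ℤ_3 : v_3(x) = 0}. Here v_3(1/8) = v_3(num) − v_3(den) = 0; compare against these criteria.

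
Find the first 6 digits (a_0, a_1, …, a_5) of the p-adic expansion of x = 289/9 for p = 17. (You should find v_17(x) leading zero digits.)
(a_0, …, a_5) = (0, 0, 2, 15, 1, 15)

v_17(289/9) = 2, so a_0 = ... = a_1 = 0. Factor out: x = 17^2 · u with u = 1/9 a unit in ℤ_17. Expand u iteratively via a_{v+i} = u_i mod 17, u_{i+1} = (u_i − a_{v+i})/17:
  u_0 = 1/9;  a_2 = 2;  u_1 = (u_0 − 2)/17 = -1/9
  u_1 = -1/9;  a_3 = 15;  u_2 = (u_1 − 15)/17 = -8/9
  u_2 = -8/9;  a_4 = 1;  u_3 = (u_2 − 1)/17 = -1/9
  u_3 = -1/9;  a_5 = 15;  u_4 = (u_3 − 15)/17 = -8/9
Digits: (0, 0, 2, 15, 1, 15).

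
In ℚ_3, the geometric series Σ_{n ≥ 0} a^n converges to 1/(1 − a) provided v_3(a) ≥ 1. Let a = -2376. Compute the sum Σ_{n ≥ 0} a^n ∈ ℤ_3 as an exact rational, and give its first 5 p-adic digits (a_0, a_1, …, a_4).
Σ a^n = 1/(1 − a) = 1/2377;  first 5 digits = (1, 0, 0, 2, 0)

v_3(a) = 3 ≥ 1, so the series converges in ℤ_3 to 1/(1 − a) = 1/(1 − (-2376)) = 1/2377. Expand this rational in ℤ_3: compute digits iteratively via d_i = x_i mod 3, x_{i+1} = (x_i − d_i)/3. The first 5 digits are (1, 0, 0, 2, 0).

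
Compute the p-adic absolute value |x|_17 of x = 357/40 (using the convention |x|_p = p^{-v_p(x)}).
|357/40|_17 = 1/17

Step 1 — compute v_17(x) by factoring powers of 17 out of the numerator and denominator: v_17(357/40) = 1. Step 2 — apply |x|_p = p^{-v_p(x)} = 17^{-1} = 1/17.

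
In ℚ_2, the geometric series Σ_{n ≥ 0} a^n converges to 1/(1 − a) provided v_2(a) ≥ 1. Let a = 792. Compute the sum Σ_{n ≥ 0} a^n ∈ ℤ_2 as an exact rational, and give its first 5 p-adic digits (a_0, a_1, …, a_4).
Σ a^n = 1/(1 − a) = -1/791;  first 5 digits = (1, 0, 0, 1, 1)

v_2(a) = 3 ≥ 1, so the series converges in ℤ_2 to 1/(1 − a) = 1/(1 − 792) = -1/791. Expand this rational in ℤ_2: compute digits iteratively via d_i = x_i mod 2, x_{i+1} = (x_i − d_i)/2. The first 5 digits are (1, 0, 0, 1, 1).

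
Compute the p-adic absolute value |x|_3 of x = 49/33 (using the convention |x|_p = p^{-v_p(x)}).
|49/33|_3 = 3

Step 1 — compute v_3(x) by factoring powers of 3 out of the numerator and denominator: v_3(49/33) = -1. Step 2 — apply |x|_p = p^{-v_p(x)} = 3^{1} = 3.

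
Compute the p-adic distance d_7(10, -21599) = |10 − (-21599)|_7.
d_7(10, -21599) = 1/2401

Step 1 — x − y = 10 − (-21599) = 21609. Step 2 — v_7(21609) = 4 (factor: 21609 = (7^4 · 9); the sign does not affect v_p). Step 3 — |x − y|_7 = 7^{-4} = 1/2401.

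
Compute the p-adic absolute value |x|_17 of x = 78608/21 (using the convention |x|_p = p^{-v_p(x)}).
|78608/21|_17 = 1/4913

Step 1 — compute v_17(x) by factoring powers of 17 out of the numerator and denominator: v_17(78608/21) = 3. Step 2 — apply |x|_p = p^{-v_p(x)} = 17^{-3} = 1/4913.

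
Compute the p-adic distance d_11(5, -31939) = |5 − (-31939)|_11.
d_11(5, -31939) = 1/1331

Step 1 — x − y = 5 − (-31939) = 31944. Step 2 — v_11(31944) = 3 (factor: 31944 = (11^3 · 24); the sign does not affect v_p). Step 3 — |x − y|_11 = 11^{-3} = 1/1331.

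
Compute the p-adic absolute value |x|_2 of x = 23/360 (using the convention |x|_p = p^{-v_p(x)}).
|23/360|_2 = 8

Step 1 — compute v_2(x) by factoring powers of 2 out of the numerator and denominator: v_2(23/360) = -3. Step 2 — apply |x|_p = p^{-v_p(x)} = 2^{3} = 8.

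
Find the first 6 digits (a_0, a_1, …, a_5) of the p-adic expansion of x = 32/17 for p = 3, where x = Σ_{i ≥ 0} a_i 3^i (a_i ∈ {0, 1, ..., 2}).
(a_0, …, a_5) = (1, 1, 1, 1, 2, 2)

v_3(32/17) = 0 (numerator and denominator both coprime to 3), so x ∈ ℤ_3^×. Compute digits iteratively via a_i = x_i mod 3, x_{i+1} = (x_i − a_i)/3, with x_0 = x:
  x_0 = 32/17;  a_0 = 1;  x_1 = (x_0 − 1)/3 = 5/17
  x_1 = 5/17;  a_1 = 1;  x_2 = (x_1 − 1)/3 = -4/17
  x_2 = -4/17;  a_2 = 1;  x_3 = (x_2 − 1)/3 = -7/17
  x_3 = -7/17;  a_3 = 1;  x_4 = (x_3 − 1)/3 = -8/17
  x_4 = -8/17;  a_4 = 2;  x_5 = (x_4 − 2)/3 = -14/17
  x_5 = -14/17;  a_5 = 2;  x_6 = (x_5 − 2)/3 = -16/17
Digits: (1, 1, 1, 1, 2, 2).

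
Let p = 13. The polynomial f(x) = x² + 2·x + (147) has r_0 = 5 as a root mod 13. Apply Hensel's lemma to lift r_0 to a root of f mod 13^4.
r_3 = 20298 (mod 28561)

Hensel: r_{i+1} = r_i − f(r_i)·(f′(r_i))^{-1} mod 13^{i+2}, f′(x) = 2x + 2. Iterate:
  r_0 = 5 (mod 13)
  r_1 = 18 (mod 169)
  r_2 = 525 (mod 2197)
  r_3 = 20298 (mod 28561)
Final: r = 20298 satisfies f(r) ≡ 0 mod 13^4.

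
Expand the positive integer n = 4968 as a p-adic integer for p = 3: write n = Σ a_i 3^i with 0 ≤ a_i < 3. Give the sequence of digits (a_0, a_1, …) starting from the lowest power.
(a_0, a_1, …) = (0, 0, 0, 1, 1, 2, 0, 2)

Repeated division by 3 gives the digits low-to-high: 4968 = 1·3^3 + 1·3^4 + 2·3^5 + 2·3^7. Digit sequence: (0, 0, 0, 1, 1, 2, 0, 2).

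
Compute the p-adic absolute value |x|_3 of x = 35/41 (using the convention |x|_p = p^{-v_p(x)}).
|35/41|_3 = 1

Step 1 — compute v_3(x) by factoring powers of 3 out of the numerator and denominator: v_3(35/41) = 0. Step 2 — apply |x|_p = p^{-v_p(x)} = 3^{0} = 1.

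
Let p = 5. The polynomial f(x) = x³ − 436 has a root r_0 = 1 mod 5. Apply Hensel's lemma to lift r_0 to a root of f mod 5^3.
r_2 = 121 (mod 125)

Hensel: r_{i+1} = r_i − f(r_i)/f′(r_i) mod 5^{i+2}, where f′(x) = 3x². Iterate:
  r_0 = 1 (mod 5)
  r_1 = 21 (mod 25)
  r_2 = 121 (mod 125)
Final: r = 121 with f(r) ≡ 0 mod 5^3.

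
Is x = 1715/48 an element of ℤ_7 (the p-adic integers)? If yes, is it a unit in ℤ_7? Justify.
x ∈ ℤ_7 but not a unit; v_7(x) = 3 > 0

ℤ_7 = {x ∈ ℚ_7 : v_7(x) ≥ 0} and ℤ_7^× = {x ∈ ℤ_7 : v_7(x) = 0}. Here v_7(1715/48) = v_7(num) − v_7(den) = 3; compare against these criteria.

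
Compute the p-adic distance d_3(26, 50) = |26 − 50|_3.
d_3(26, 50) = 1/3

Step 1 — x − y = 26 − 50 = -24. Step 2 — v_3(-24) = 1 (factor: -24 = −(3^1 · 8); the sign does not affect v_p). Step 3 — |x − y|_3 = 3^{-1} = 1/3.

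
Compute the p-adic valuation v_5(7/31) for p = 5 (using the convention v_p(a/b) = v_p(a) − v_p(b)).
v_5(7/31) = 0

Factor powers of 5 from the numerator and denominator of the reduced fraction: 7 = 5^0 · 7 and 31 = 5^0 · 31. Apply v_p(a/b) = v_p(a) − v_p(b): v_5(7/31) = 0 − 0 = 0.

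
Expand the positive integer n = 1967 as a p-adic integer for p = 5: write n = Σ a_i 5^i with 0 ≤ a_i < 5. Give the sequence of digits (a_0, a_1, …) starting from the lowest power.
(a_0, a_1, …) = (2, 3, 3, 0, 3)

Repeated division by 5 gives the digits low-to-high: 1967 = 2 + 3·5^1 + 3·5^2 + 3·5^4. Digit sequence: (2, 3, 3, 0, 3).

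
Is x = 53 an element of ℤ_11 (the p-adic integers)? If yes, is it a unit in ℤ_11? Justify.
x ∈ ℤ_11^× (unit); v_11(x) = 0

ℤ_11 = {x ∈ ℚ_11 : v_11(x) ≥ 0} and ℤ_11^× = {x ∈ ℤ_11 : v_11(x) = 0}. Here v_11(53) = v_11(num) − v_11(den) = 0; compare against these criteria.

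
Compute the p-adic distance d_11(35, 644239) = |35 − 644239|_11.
d_11(35, 644239) = 1/161051

Step 1 — x − y = 35 − 644239 = -644204. Step 2 — v_11(-644204) = 5 (factor: -644204 = −(11^5 · 4); the sign does not affect v_p). Step 3 — |x − y|_11 = 11^{-5} = 1/161051.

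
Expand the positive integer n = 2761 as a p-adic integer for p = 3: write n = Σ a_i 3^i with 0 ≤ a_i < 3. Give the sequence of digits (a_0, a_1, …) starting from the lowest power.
(a_0, a_1, …) = (1, 2, 0, 0, 1, 2, 0, 1)

Repeated division by 3 gives the digits low-to-high: 2761 = 1 + 2·3^1 + 1·3^4 + 2·3^5 + 1·3^7. Digit sequence: (1, 2, 0, 0, 1, 2, 0, 1).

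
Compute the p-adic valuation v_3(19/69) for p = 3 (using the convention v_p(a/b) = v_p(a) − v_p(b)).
v_3(19/69) = -1

Factor powers of 3 from the numerator and denominator of the reduced fraction: 19 = 3^0 · 19 and 69 = 3^1 · 23. Apply v_p(a/b) = v_p(a) − v_p(b): v_3(19/69) = 0 − 1 = -1.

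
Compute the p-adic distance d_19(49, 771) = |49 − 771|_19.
d_19(49, 771) = 1/361

Step 1 — x − y = 49 − 771 = -722. Step 2 — v_19(-722) = 2 (factor: -722 = −(19^2 · 2); the sign does not affect v_p). Step 3 — |x − y|_19 = 19^{-2} = 1/361.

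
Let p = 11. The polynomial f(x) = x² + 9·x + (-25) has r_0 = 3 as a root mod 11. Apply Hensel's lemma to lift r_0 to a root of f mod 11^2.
r_1 = 91 (mod 121)

Hensel: r_{i+1} = r_i − f(r_i)·(f′(r_i))^{-1} mod 11^{i+2}, f′(x) = 2x + 9. Iterate:
  r_0 = 3 (mod 11)
  r_1 = 91 (mod 121)
Final: r = 91 satisfies f(r) ≡ 0 mod 11^2.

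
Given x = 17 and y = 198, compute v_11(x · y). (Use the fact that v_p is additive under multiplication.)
v_11(3366) = 1

v_p(x) = 0 (factor: 17 = 11^0 · 17); v_p(y) = 1 (factor: 198 = 11^1 · 18). Additivity: v_p(xy) = v_p(x) + v_p(y) = 0 + 1 = 1. (Direct check: xy = 3366 = 11^1 · (306).)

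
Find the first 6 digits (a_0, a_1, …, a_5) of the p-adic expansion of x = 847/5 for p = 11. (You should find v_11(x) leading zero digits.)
(a_0, …, a_5) = (0, 0, 8, 6, 6, 6)

v_11(847/5) = 2, so a_0 = ... = a_1 = 0. Factor out: x = 11^2 · u with u = 7/5 a unit in ℤ_11. Expand u iteratively via a_{v+i} = u_i mod 11, u_{i+1} = (u_i − a_{v+i})/11:
  u_0 = 7/5;  a_2 = 8;  u_1 = (u_0 − 8)/11 = -3/5
  u_1 = -3/5;  a_3 = 6;  u_2 = (u_1 − 6)/11 = -3/5
  u_2 = -3/5;  a_4 = 6;  u_3 = (u_2 − 6)/11 = -3/5
  u_3 = -3/5;  a_5 = 6;  u_4 = (u_3 − 6)/11 = -3/5
Digits: (0, 0, 8, 6, 6, 6).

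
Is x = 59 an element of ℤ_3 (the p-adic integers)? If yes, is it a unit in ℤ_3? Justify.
x ∈ ℤ_3^× (unit); v_3(x) = 0

ℤ_3 = {x ∈ ℚ_3 : v_3(x) ≥ 0} and ℤ_3^× = {x ∈ ℤ_3 : v_3(x) = 0}. Here v_3(59) = v_3(num) − v_3(den) = 0; compare against these criteria.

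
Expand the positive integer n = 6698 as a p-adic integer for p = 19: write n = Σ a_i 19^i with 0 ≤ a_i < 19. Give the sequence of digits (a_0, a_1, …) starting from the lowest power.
(a_0, a_1, …) = (10, 10, 18)

Repeated division by 19 gives the digits low-to-high: 6698 = 10 + 10·19^1 + 18·19^2. Digit sequence: (10, 10, 18).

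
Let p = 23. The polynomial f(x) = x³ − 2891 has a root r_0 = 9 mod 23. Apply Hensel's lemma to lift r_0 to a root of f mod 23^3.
r_2 = 3919 (mod 12167)

Hensel: r_{i+1} = r_i − f(r_i)/f′(r_i) mod 23^{i+2}, where f′(x) = 3x². Iterate:
  r_0 = 9 (mod 23)
  r_1 = 216 (mod 529)
  r_2 = 3919 (mod 12167)
Final: r = 3919 with f(r) ≡ 0 mod 23^3.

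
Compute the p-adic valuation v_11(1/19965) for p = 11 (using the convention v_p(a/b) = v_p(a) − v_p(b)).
v_11(1/19965) = -3

Factor powers of 11 from the numerator and denominator of the reduced fraction: 1 = 11^0 · 1 and 19965 = 11^3 · 15. Apply v_p(a/b) = v_p(a) − v_p(b): v_11(1/19965) = 0 − 3 = -3.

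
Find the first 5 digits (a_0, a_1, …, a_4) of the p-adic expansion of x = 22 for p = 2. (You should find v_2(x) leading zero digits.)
(a_0, …, a_4) = (0, 1, 1, 0, 1)

v_2(22) = 1, so a_0 = ... = a_0 = 0. Factor out: x = 2^1 · u with u = 11 a unit in ℤ_2. Expand u iteratively via a_{v+i} = u_i mod 2, u_{i+1} = (u_i − a_{v+i})/2:
  u_0 = 11;  a_1 = 1;  u_1 = (u_0 − 1)/2 = 5
  u_1 = 5;  a_2 = 1;  u_2 = (u_1 − 1)/2 = 2
  u_2 = 2;  a_3 = 0;  u_3 = (u_2 − 0)/2 = 1
  u_3 = 1;  a_4 = 1;  u_4 = (u_3 − 1)/2 = 0
Digits: (0, 1, 1, 0, 1).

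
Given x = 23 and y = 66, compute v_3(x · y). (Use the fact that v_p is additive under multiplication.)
v_3(1518) = 1

v_p(x) = 0 (factor: 23 = 3^0 · 23); v_p(y) = 1 (factor: 66 = 3^1 · 22). Additivity: v_p(xy) = v_p(x) + v_p(y) = 0 + 1 = 1. (Direct check: xy = 1518 = 3^1 · (506).)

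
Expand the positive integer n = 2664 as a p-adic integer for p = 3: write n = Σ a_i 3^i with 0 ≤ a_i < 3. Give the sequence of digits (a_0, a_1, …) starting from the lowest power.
(a_0, a_1, …) = (0, 0, 2, 2, 2, 1, 0, 1)

Repeated division by 3 gives the digits low-to-high: 2664 = 2·3^2 + 2·3^3 + 2·3^4 + 1·3^5 + 1·3^7. Digit sequence: (0, 0, 2, 2, 2, 1, 0, 1).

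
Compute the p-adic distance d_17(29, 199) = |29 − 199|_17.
d_17(29, 199) = 1/17

Step 1 — x − y = 29 − 199 = -170. Step 2 — v_17(-170) = 1 (factor: -170 = −(17^1 · 10); the sign does not affect v_p). Step 3 — |x − y|_17 = 17^{-1} = 1/17.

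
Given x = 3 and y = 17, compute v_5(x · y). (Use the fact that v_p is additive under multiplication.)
v_5(51) = 0

v_p(x) = 0 (factor: 3 = 5^0 · 3); v_p(y) = 0 (factor: 17 = 5^0 · 17). Additivity: v_p(xy) = v_p(x) + v_p(y) = 0 + 0 = 0. (Direct check: xy = 51 = 5^0 · (51).)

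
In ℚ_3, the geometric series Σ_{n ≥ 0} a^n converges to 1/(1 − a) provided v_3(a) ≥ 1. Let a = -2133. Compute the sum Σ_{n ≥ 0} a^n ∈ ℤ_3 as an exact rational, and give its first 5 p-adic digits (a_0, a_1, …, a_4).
Σ a^n = 1/(1 − a) = 1/2134;  first 5 digits = (1, 0, 0, 2, 0)

v_3(a) = 3 ≥ 1, so the series converges in ℤ_3 to 1/(1 − a) = 1/(1 − (-2133)) = 1/2134. Expand this rational in ℤ_3: compute digits iteratively via d_i = x_i mod 3, x_{i+1} = (x_i − d_i)/3. The first 5 digits are (1, 0, 0, 2, 0).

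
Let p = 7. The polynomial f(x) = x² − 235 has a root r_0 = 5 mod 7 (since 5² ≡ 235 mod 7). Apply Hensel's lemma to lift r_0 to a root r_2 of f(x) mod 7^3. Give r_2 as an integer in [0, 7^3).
r_2 = 222 (mod 343)

Hensel's recurrence: r_{i+1} = r_i − f(r_i)·(f′(r_i))^{-1} mod 7^{i+2}, with f′(x) = 2x. Iterate:
  r_0 = 5 (mod 7)
  r_1 = 26 (mod 49)
  r_2 = 222 (mod 343)
Final: r_2 = 222, and one checks f(r_2) ≡ 0 mod 7^3.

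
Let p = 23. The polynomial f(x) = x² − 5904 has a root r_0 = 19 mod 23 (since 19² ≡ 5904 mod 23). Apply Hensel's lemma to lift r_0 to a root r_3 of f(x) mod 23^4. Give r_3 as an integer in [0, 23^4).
r_3 = 200809 (mod 279841)

Hensel's recurrence: r_{i+1} = r_i − f(r_i)·(f′(r_i))^{-1} mod 23^{i+2}, with f′(x) = 2x. Iterate:
  r_0 = 19 (mod 23)
  r_1 = 318 (mod 529)
  r_2 = 6137 (mod 12167)
  r_3 = 200809 (mod 279841)
Final: r_3 = 200809, and one checks f(r_3) ≡ 0 mod 23^4.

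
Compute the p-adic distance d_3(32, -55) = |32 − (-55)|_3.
d_3(32, -55) = 1/3

Step 1 — x − y = 32 − (-55) = 87. Step 2 — v_3(87) = 1 (factor: 87 = (3^1 · 29); the sign does not affect v_p). Step 3 — |x − y|_3 = 3^{-1} = 1/3.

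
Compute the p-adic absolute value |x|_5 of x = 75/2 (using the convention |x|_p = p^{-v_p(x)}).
|75/2|_5 = 1/25

Step 1 — compute v_5(x) by factoring powers of 5 out of the numerator and denominator: v_5(75/2) = 2. Step 2 — apply |x|_p = p^{-v_p(x)} = 5^{-2} = 1/25.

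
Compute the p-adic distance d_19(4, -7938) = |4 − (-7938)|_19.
d_19(4, -7938) = 1/361

Step 1 — x − y = 4 − (-7938) = 7942. Step 2 — v_19(7942) = 2 (factor: 7942 = (19^2 · 22); the sign does not affect v_p). Step 3 — |x − y|_19 = 19^{-2} = 1/361.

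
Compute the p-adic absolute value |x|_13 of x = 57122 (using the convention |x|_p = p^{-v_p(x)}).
|57122|_13 = 1/28561

Step 1 — compute v_13(x) by factoring powers of 13 out of the numerator and denominator: v_13(57122) = 4. Step 2 — apply |x|_p = p^{-v_p(x)} = 13^{-4} = 1/28561.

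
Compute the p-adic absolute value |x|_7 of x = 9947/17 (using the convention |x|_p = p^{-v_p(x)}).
|9947/17|_7 = 1/343

Step 1 — compute v_7(x) by factoring powers of 7 out of the numerator and denominator: v_7(9947/17) = 3. Step 2 — apply |x|_p = p^{-v_p(x)} = 7^{-3} = 1/343.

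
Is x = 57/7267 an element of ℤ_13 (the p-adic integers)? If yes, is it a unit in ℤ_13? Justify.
x ∉ ℤ_13 (v_13(x) = -2 < 0)

ℤ_13 = {x ∈ ℚ_13 : v_13(x) ≥ 0} and ℤ_13^× = {x ∈ ℤ_13 : v_13(x) = 0}. Here v_13(57/7267) = v_13(num) − v_13(den) = -2; compare against these criteria.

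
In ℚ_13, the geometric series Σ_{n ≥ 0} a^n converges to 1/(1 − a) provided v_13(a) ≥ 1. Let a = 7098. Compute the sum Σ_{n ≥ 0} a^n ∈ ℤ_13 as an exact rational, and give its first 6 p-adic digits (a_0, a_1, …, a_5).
Σ a^n = 1/(1 − a) = -1/7097;  first 6 digits = (1, 0, 3, 3, 9, 5)

v_13(a) = 2 ≥ 1, so the series converges in ℤ_13 to 1/(1 − a) = 1/(1 − 7098) = -1/7097. Expand this rational in ℤ_13: compute digits iteratively via d_i = x_i mod 13, x_{i+1} = (x_i − d_i)/13. The first 6 digits are (1, 0, 3, 3, 9, 5).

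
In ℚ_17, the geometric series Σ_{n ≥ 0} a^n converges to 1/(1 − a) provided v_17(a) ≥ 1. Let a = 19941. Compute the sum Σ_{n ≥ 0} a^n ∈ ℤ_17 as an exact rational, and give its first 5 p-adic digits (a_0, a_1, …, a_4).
Σ a^n = 1/(1 − a) = -1/19940;  first 5 digits = (1, 0, 1, 4, 1)

v_17(a) = 2 ≥ 1, so the series converges in ℤ_17 to 1/(1 − a) = 1/(1 − 19941) = -1/19940. Expand this rational in ℤ_17: compute digits iteratively via d_i = x_i mod 17, x_{i+1} = (x_i − d_i)/17. The first 5 digits are (1, 0, 1, 4, 1).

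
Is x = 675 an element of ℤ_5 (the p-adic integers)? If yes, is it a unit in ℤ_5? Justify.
x ∈ ℤ_5 but not a unit; v_5(x) = 2 > 0

ℤ_5 = {x ∈ ℚ_5 : v_5(x) ≥ 0} and ℤ_5^× = {x ∈ ℤ_5 : v_5(x) = 0}. Here v_5(675) = v_5(num) − v_5(den) = 2; compare against these criteria.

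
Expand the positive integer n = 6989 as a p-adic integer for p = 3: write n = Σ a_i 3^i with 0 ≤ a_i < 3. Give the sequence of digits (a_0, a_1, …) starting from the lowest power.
(a_0, a_1, …) = (2, 1, 2, 0, 2, 1, 0, 0, 1)

Repeated division by 3 gives the digits low-to-high: 6989 = 2 + 1·3^1 + 2·3^2 + 2·3^4 + 1·3^5 + 1·3^8. Digit sequence: (2, 1, 2, 0, 2, 1, 0, 0, 1).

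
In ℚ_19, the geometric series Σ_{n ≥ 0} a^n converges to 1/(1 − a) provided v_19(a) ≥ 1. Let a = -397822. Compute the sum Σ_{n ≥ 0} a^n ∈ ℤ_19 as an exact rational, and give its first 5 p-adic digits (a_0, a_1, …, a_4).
Σ a^n = 1/(1 − a) = 1/397823;  first 5 digits = (1, 0, 0, 18, 15)

v_19(a) = 3 ≥ 1, so the series converges in ℤ_19 to 1/(1 − a) = 1/(1 − (-397822)) = 1/397823. Expand this rational in ℤ_19: compute digits iteratively via d_i = x_i mod 19, x_{i+1} = (x_i − d_i)/19. The first 5 digits are (1, 0, 0, 18, 15).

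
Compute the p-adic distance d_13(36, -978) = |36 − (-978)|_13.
d_13(36, -978) = 1/169

Step 1 — x − y = 36 − (-978) = 1014. Step 2 — v_13(1014) = 2 (factor: 1014 = (13^2 · 6); the sign does not affect v_p). Step 3 — |x − y|_13 = 13^{-2} = 1/169.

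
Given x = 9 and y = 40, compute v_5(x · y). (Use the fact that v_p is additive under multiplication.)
v_5(360) = 1

v_p(x) = 0 (factor: 9 = 5^0 · 9); v_p(y) = 1 (factor: 40 = 5^1 · 8). Additivity: v_p(xy) = v_p(x) + v_p(y) = 0 + 1 = 1. (Direct check: xy = 360 = 5^1 · (72).)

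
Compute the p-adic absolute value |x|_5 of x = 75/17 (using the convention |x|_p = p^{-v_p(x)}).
|75/17|_5 = 1/25

Step 1 — compute v_5(x) by factoring powers of 5 out of the numerator and denominator: v_5(75/17) = 2. Step 2 — apply |x|_p = p^{-v_p(x)} = 5^{-2} = 1/25.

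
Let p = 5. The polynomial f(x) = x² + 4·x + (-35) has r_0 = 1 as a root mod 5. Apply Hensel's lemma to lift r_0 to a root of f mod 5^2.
r_1 = 6 (mod 25)

Hensel: r_{i+1} = r_i − f(r_i)·(f′(r_i))^{-1} mod 5^{i+2}, f′(x) = 2x + 4. Iterate:
  r_0 = 1 (mod 5)
  r_1 = 6 (mod 25)
Final: r = 6 satisfies f(r) ≡ 0 mod 5^2.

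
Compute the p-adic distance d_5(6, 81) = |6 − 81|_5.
d_5(6, 81) = 1/25

Step 1 — x − y = 6 − 81 = -75. Step 2 — v_5(-75) = 2 (factor: -75 = −(5^2 · 3); the sign does not affect v_p). Step 3 — |x − y|_5 = 5^{-2} = 1/25.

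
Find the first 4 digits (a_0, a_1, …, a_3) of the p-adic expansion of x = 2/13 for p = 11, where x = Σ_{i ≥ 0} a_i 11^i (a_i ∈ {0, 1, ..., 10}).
(a_0, …, a_3) = (1, 5, 8, 6)

v_11(2/13) = 0 (numerator and denominator both coprime to 11), so x ∈ ℤ_11^×. Compute digits iteratively via a_i = x_i mod 11, x_{i+1} = (x_i − a_i)/11, with x_0 = x:
  x_0 = 2/13;  a_0 = 1;  x_1 = (x_0 − 1)/11 = -1/13
  x_1 = -1/13;  a_1 = 5;  x_2 = (x_1 − 5)/11 = -6/13
  x_2 = -6/13;  a_2 = 8;  x_3 = (x_2 − 8)/11 = -10/13
  x_3 = -10/13;  a_3 = 6;  x_4 = (x_3 − 6)/11 = -8/13
Digits: (1, 5, 8, 6).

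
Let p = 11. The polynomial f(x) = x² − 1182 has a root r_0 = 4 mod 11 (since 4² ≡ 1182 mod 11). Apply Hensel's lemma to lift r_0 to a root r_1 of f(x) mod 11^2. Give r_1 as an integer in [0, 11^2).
r_1 = 59 (mod 121)

Hensel's recurrence: r_{i+1} = r_i − f(r_i)·(f′(r_i))^{-1} mod 11^{i+2}, with f′(x) = 2x. Iterate:
  r_0 = 4 (mod 11)
  r_1 = 59 (mod 121)
Final: r_1 = 59, and one checks f(r_1) ≡ 0 mod 11^2.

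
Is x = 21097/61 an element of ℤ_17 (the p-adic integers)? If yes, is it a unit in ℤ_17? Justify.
x ∈ ℤ_17 but not a unit; v_17(x) = 2 > 0

ℤ_17 = {x ∈ ℚ_17 : v_17(x) ≥ 0} and ℤ_17^× = {x ∈ ℤ_17 : v_17(x) = 0}. Here v_17(21097/61) = v_17(num) − v_17(den) = 2; compare against these criteria.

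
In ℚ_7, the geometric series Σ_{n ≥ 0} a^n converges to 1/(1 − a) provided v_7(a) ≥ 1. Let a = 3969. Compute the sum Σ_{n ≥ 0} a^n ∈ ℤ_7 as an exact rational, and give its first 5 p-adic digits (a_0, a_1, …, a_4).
Σ a^n = 1/(1 − a) = -1/3968;  first 5 digits = (1, 0, 4, 4, 3)

v_7(a) = 2 ≥ 1, so the series converges in ℤ_7 to 1/(1 − a) = 1/(1 − 3969) = -1/3968. Expand this rational in ℤ_7: compute digits iteratively via d_i = x_i mod 7, x_{i+1} = (x_i − d_i)/7. The first 5 digits are (1, 0, 4, 4, 3).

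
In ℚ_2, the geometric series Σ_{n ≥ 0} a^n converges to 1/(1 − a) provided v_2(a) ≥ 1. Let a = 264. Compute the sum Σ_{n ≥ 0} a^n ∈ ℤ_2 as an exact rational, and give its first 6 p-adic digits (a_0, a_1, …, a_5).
Σ a^n = 1/(1 − a) = -1/263;  first 6 digits = (1, 0, 0, 1, 0, 0)

v_2(a) = 3 ≥ 1, so the series converges in ℤ_2 to 1/(1 − a) = 1/(1 − 264) = -1/263. Expand this rational in ℤ_2: compute digits iteratively via d_i = x_i mod 2, x_{i+1} = (x_i − d_i)/2. The first 6 digits are (1, 0, 0, 1, 0, 0).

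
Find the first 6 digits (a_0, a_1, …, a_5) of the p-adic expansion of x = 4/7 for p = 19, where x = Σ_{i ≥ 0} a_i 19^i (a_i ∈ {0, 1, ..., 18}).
(a_0, …, a_5) = (6, 16, 10, 13, 2, 8)

v_19(4/7) = 0 (numerator and denominator both coprime to 19), so x ∈ ℤ_19^×. Compute digits iteratively via a_i = x_i mod 19, x_{i+1} = (x_i − a_i)/19, with x_0 = x:
  x_0 = 4/7;  a_0 = 6;  x_1 = (x_0 − 6)/19 = -2/7
  x_1 = -2/7;  a_1 = 16;  x_2 = (x_1 − 16)/19 = -6/7
  x_2 = -6/7;  a_2 = 10;  x_3 = (x_2 − 10)/19 = -4/7
  x_3 = -4/7;  a_3 = 13;  x_4 = (x_3 − 13)/19 = -5/7
  x_4 = -5/7;  a_4 = 2;  x_5 = (x_4 − 2)/19 = -1/7
  x_5 = -1/7;  a_5 = 8;  x_6 = (x_5 − 8)/19 = -3/7
Digits: (6, 16, 10, 13, 2, 8).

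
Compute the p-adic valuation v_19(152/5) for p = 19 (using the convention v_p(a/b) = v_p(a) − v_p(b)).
v_19(152/5) = 1

Factor powers of 19 from the numerator and denominator of the reduced fraction: 152 = 19^1 · 8 and 5 = 19^0 · 5. Apply v_p(a/b) = v_p(a) − v_p(b): v_19(152/5) = 1 − 0 = 1.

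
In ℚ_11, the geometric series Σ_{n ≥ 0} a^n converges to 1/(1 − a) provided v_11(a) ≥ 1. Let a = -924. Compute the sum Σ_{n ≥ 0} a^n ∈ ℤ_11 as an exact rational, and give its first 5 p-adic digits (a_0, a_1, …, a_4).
Σ a^n = 1/(1 − a) = 1/925;  first 5 digits = (1, 4, 8, 0, 2)

v_11(a) = 1 ≥ 1, so the series converges in ℤ_11 to 1/(1 − a) = 1/(1 − (-924)) = 1/925. Expand this rational in ℤ_11: compute digits iteratively via d_i = x_i mod 11, x_{i+1} = (x_i − d_i)/11. The first 5 digits are (1, 4, 8, 0, 2).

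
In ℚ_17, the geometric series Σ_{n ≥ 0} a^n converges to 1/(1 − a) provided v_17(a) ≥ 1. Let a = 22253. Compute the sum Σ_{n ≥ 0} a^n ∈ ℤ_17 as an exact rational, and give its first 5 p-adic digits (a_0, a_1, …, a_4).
Σ a^n = 1/(1 − a) = -1/22252;  first 5 digits = (1, 0, 9, 4, 13)

v_17(a) = 2 ≥ 1, so the series converges in ℤ_17 to 1/(1 − a) = 1/(1 − 22253) = -1/22252. Expand this rational in ℤ_17: compute digits iteratively via d_i = x_i mod 17, x_{i+1} = (x_i − d_i)/17. The first 5 digits are (1, 0, 9, 4, 13).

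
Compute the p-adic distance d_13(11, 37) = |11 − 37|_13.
d_13(11, 37) = 1/13

Step 1 — x − y = 11 − 37 = -26. Step 2 — v_13(-26) = 1 (factor: -26 = −(13^1 · 2); the sign does not affect v_p). Step 3 — |x − y|_13 = 13^{-1} = 1/13.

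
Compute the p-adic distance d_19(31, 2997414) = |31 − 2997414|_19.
d_19(31, 2997414) = 1/130321

Step 1 — x − y = 31 − 2997414 = -2997383. Step 2 — v_19(-2997383) = 4 (factor: -2997383 = −(19^4 · 23); the sign does not affect v_p). Step 3 — |x − y|_19 = 19^{-4} = 1/130321.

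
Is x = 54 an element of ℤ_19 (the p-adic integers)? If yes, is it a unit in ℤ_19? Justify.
x ∈ ℤ_19^× (unit); v_19(x) = 0

ℤ_19 = {x ∈ ℚ_19 : v_19(x) ≥ 0} and ℤ_19^× = {x ∈ ℤ_19 : v_19(x) = 0}. Here v_19(54) = v_19(num) − v_19(den) = 0; compare against these criteria.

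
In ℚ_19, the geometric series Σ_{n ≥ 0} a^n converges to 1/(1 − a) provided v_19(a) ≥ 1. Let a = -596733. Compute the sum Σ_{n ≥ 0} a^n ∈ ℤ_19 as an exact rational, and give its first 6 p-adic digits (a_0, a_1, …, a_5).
Σ a^n = 1/(1 − a) = 1/596734;  first 6 digits = (1, 0, 0, 8, 14, 18)

v_19(a) = 3 ≥ 1, so the series converges in ℤ_19 to 1/(1 − a) = 1/(1 − (-596733)) = 1/596734. Expand this rational in ℤ_19: compute digits iteratively via d_i = x_i mod 19, x_{i+1} = (x_i − d_i)/19. The first 6 digits are (1, 0, 0, 8, 14, 18).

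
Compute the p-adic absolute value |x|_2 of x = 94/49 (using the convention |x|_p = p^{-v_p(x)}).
|94/49|_2 = 1/2

Step 1 — compute v_2(x) by factoring powers of 2 out of the numerator and denominator: v_2(94/49) = 1. Step 2 — apply |x|_p = p^{-v_p(x)} = 2^{-1} = 1/2.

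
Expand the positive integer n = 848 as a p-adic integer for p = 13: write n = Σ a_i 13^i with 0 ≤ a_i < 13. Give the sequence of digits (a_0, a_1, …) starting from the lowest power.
(a_0, a_1, …) = (3, 0, 5)

Repeated division by 13 gives the digits low-to-high: 848 = 3 + 5·13^2. Digit sequence: (3, 0, 5).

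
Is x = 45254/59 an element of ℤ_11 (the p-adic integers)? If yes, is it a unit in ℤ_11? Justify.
x ∈ ℤ_11 but not a unit; v_11(x) = 3 > 0

ℤ_11 = {x ∈ ℚ_11 : v_11(x) ≥ 0} and ℤ_11^× = {x ∈ ℤ_11 : v_11(x) = 0}. Here v_11(45254/59) = v_11(num) − v_11(den) = 3; compare against these criteria.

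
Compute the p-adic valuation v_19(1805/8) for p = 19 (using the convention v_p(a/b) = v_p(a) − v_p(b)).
v_19(1805/8) = 2

Factor powers of 19 from the numerator and denominator of the reduced fraction: 1805 = 19^2 · 5 and 8 = 19^0 · 8. Apply v_p(a/b) = v_p(a) − v_p(b): v_19(1805/8) = 2 − 0 = 2.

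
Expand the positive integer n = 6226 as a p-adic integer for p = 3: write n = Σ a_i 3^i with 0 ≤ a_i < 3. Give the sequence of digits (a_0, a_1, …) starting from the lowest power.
(a_0, a_1, …) = (1, 2, 1, 2, 1, 1, 2, 2)

Repeated division by 3 gives the digits low-to-high: 6226 = 1 + 2·3^1 + 1·3^2 + 2·3^3 + 1·3^4 + 1·3^5 + 2·3^6 + 2·3^7. Digit sequence: (1, 2, 1, 2, 1, 1, 2, 2).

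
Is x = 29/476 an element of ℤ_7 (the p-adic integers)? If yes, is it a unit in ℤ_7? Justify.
x ∉ ℤ_7 (v_7(x) = -1 < 0)

ℤ_7 = {x ∈ ℚ_7 : v_7(x) ≥ 0} and ℤ_7^× = {x ∈ ℤ_7 : v_7(x) = 0}. Here v_7(29/476) = v_7(num) − v_7(den) = -1; compare against these criteria.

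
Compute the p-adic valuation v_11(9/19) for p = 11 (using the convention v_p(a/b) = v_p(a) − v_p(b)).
v_11(9/19) = 0

Factor powers of 11 from the numerator and denominator of the reduced fraction: 9 = 11^0 · 9 and 19 = 11^0 · 19. Apply v_p(a/b) = v_p(a) − v_p(b): v_11(9/19) = 0 − 0 = 0.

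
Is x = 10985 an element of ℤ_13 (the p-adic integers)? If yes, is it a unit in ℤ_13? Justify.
x ∈ ℤ_13 but not a unit; v_13(x) = 3 > 0

ℤ_13 = {x ∈ ℚ_13 : v_13(x) ≥ 0} and ℤ_13^× = {x ∈ ℤ_13 : v_13(x) = 0}. Here v_13(10985) = v_13(num) − v_13(den) = 3; compare against these criteria.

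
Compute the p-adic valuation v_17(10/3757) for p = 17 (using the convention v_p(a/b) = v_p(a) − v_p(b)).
v_17(10/3757) = -2

Factor powers of 17 from the numerator and denominator of the reduced fraction: 10 = 17^0 · 10 and 3757 = 17^2 · 13. Apply v_p(a/b) = v_p(a) − v_p(b): v_17(10/3757) = 0 − 2 = -2.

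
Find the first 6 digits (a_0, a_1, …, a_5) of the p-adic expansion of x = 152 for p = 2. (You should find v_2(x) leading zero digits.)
(a_0, …, a_5) = (0, 0, 0, 1, 1, 0)

v_2(152) = 3, so a_0 = ... = a_2 = 0. Factor out: x = 2^3 · u with u = 19 a unit in ℤ_2. Expand u iteratively via a_{v+i} = u_i mod 2, u_{i+1} = (u_i − a_{v+i})/2:
  u_0 = 19;  a_3 = 1;  u_1 = (u_0 − 1)/2 = 9
  u_1 = 9;  a_4 = 1;  u_2 = (u_1 − 1)/2 = 4
  u_2 = 4;  a_5 = 0;  u_3 = (u_2 − 0)/2 = 2
Digits: (0, 0, 0, 1, 1, 0).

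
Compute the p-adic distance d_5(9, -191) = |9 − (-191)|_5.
d_5(9, -191) = 1/25

Step 1 — x − y = 9 − (-191) = 200. Step 2 — v_5(200) = 2 (factor: 200 = (5^2 · 8); the sign does not affect v_p). Step 3 — |x − y|_5 = 5^{-2} = 1/25.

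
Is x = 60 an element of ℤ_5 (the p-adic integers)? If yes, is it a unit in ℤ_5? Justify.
x ∈ ℤ_5 but not a unit; v_5(x) = 1 > 0

ℤ_5 = {x ∈ ℚ_5 : v_5(x) ≥ 0} and ℤ_5^× = {x ∈ ℤ_5 : v_5(x) = 0}. Here v_5(60) = v_5(num) − v_5(den) = 1; compare against these criteria.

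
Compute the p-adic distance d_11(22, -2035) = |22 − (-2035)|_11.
d_11(22, -2035) = 1/121

Step 1 — x − y = 22 − (-2035) = 2057. Step 2 — v_11(2057) = 2 (factor: 2057 = (11^2 · 17); the sign does not affect v_p). Step 3 — |x − y|_11 = 11^{-2} = 1/121.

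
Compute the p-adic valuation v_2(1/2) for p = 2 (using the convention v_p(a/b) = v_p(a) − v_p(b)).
v_2(1/2) = -1

Factor powers of 2 from the numerator and denominator of the reduced fraction: 1 = 2^0 · 1 and 2 = 2^1 · 1. Apply v_p(a/b) = v_p(a) − v_p(b): v_2(1/2) = 0 − 1 = -1.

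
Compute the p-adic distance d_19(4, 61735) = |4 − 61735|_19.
d_19(4, 61735) = 1/6859

Step 1 — x − y = 4 − 61735 = -61731. Step 2 — v_19(-61731) = 3 (factor: -61731 = −(19^3 · 9); the sign does not affect v_p). Step 3 — |x − y|_19 = 19^{-3} = 1/6859.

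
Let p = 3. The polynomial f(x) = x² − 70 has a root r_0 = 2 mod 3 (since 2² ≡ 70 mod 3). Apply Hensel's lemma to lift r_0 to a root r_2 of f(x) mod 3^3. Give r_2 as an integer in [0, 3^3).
r_2 = 23 (mod 27)

Hensel's recurrence: r_{i+1} = r_i − f(r_i)·(f′(r_i))^{-1} mod 3^{i+2}, with f′(x) = 2x. Iterate:
  r_0 = 2 (mod 3)
  r_1 = 5 (mod 9)
  r_2 = 23 (mod 27)
Final: r_2 = 23, and one checks f(r_2) ≡ 0 mod 3^3.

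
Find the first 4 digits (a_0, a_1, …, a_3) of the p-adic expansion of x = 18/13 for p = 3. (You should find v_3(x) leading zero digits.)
(a_0, …, a_3) = (0, 0, 2, 1)

v_3(18/13) = 2, so a_0 = ... = a_1 = 0. Factor out: x = 3^2 · u with u = 2/13 a unit in ℤ_3. Expand u iteratively via a_{v+i} = u_i mod 3, u_{i+1} = (u_i − a_{v+i})/3:
  u_0 = 2/13;  a_2 = 2;  u_1 = (u_0 − 2)/3 = -8/13
  u_1 = -8/13;  a_3 = 1;  u_2 = (u_1 − 1)/3 = -7/13
Digits: (0, 0, 2, 1).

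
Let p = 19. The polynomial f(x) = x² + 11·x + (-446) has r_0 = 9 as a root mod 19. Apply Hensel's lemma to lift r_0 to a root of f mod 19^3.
r_2 = 902 (mod 6859)

Hensel: r_{i+1} = r_i − f(r_i)·(f′(r_i))^{-1} mod 19^{i+2}, f′(x) = 2x + 11. Iterate:
  r_0 = 9 (mod 19)
  r_1 = 180 (mod 361)
  r_2 = 902 (mod 6859)
Final: r = 902 satisfies f(r) ≡ 0 mod 19^3.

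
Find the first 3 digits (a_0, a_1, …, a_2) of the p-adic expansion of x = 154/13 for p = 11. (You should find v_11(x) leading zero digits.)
(a_0, …, a_2) = (0, 7, 2)

v_11(154/13) = 1, so a_0 = ... = a_0 = 0. Factor out: x = 11^1 · u with u = 14/13 a unit in ℤ_11. Expand u iteratively via a_{v+i} = u_i mod 11, u_{i+1} = (u_i − a_{v+i})/11:
  u_0 = 14/13;  a_1 = 7;  u_1 = (u_0 − 7)/11 = -7/13
  u_1 = -7/13;  a_2 = 2;  u_2 = (u_1 − 2)/11 = -3/13
Digits: (0, 7, 2).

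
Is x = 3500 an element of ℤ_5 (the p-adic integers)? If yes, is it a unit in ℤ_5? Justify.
x ∈ ℤ_5 but not a unit; v_5(x) = 3 > 0

ℤ_5 = {x ∈ ℚ_5 : v_5(x) ≥ 0} and ℤ_5^× = {x ∈ ℤ_5 : v_5(x) = 0}. Here v_5(3500) = v_5(num) − v_5(den) = 3; compare against these criteria.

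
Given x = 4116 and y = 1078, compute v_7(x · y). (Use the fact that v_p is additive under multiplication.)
v_7(4437048) = 5

v_p(x) = 3 (factor: 4116 = 7^3 · 12); v_p(y) = 2 (factor: 1078 = 7^2 · 22). Additivity: v_p(xy) = v_p(x) + v_p(y) = 3 + 2 = 5. (Direct check: xy = 4437048 = 7^5 · (264).)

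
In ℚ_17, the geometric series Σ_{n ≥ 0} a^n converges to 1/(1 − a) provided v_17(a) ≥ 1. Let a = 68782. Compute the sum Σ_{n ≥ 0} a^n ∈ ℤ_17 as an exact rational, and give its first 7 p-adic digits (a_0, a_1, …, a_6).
Σ a^n = 1/(1 − a) = -1/68781;  first 7 digits = (1, 0, 0, 14, 0, 0, 9)

v_17(a) = 3 ≥ 1, so the series converges in ℤ_17 to 1/(1 − a) = 1/(1 − 68782) = -1/68781. Expand this rational in ℤ_17: compute digits iteratively via d_i = x_i mod 17, x_{i+1} = (x_i − d_i)/17. The first 7 digits are (1, 0, 0, 14, 0, 0, 9).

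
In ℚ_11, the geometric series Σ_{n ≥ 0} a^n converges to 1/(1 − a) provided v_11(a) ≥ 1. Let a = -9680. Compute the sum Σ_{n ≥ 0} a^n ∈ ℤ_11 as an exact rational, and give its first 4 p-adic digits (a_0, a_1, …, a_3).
Σ a^n = 1/(1 − a) = 1/9681;  first 4 digits = (1, 0, 8, 3)

v_11(a) = 2 ≥ 1, so the series converges in ℤ_11 to 1/(1 − a) = 1/(1 − (-9680)) = 1/9681. Expand this rational in ℤ_11: compute digits iteratively via d_i = x_i mod 11, x_{i+1} = (x_i − d_i)/11. The first 4 digits are (1, 0, 8, 3).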